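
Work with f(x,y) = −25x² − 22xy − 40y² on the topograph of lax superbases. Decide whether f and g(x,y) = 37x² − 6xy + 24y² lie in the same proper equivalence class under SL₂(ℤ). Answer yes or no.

D₁ = -3516, D₂ = -3516
f is negative-definite; reduce −f:
−f: reduced (well bottom): (25,22,40) with a≤c, −a<b≤a
flip sign back: reduced form of f is (-25,-22,-40)
g: flip: (37,-6,24)→(24,6,37)
g: reduced (well bottom): (24,6,37) with a≤c, −a<b≤a
reduced forms (-25, -22, -40) vs (24, 6, 37) ⇒ inequivalent

no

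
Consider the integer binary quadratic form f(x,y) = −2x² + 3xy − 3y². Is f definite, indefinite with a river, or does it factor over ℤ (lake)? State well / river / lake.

D = b²−4ac = 3² − 4·(-2)·(-3) = -15
D < 0 ⇒ definite ⇒ every region one sign ⇒ single well

well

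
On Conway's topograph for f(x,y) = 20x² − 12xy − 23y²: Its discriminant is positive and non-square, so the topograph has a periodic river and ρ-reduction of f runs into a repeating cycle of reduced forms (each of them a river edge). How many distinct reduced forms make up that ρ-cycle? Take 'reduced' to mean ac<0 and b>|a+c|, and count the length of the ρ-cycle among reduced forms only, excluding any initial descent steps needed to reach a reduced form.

D = 1984, ⌊√D⌋ = 44
descent: ρ → (-23,12,20)  [lands on river]
river: ρ → (20,28,-15)
river: ρ → (-15,32,16)
river: ρ → (16,32,-15)
river: ρ → (-15,28,20)
river: ρ → (20,12,-23)
river: ρ → (-23,34,9)
river: ρ → (9,38,-15)
river: ρ → (-15,22,25)
river: ρ → (25,28,-12)
river: ρ → (-12,44,1)
river: ρ → (1,44,-12)
river: ρ → (-12,28,25)
river: ρ → (25,22,-15)
river: ρ → (-15,38,9)
river: ρ → (9,34,-23)
ρ-cycle length = 16 (tail of 1 descent step not counted)

16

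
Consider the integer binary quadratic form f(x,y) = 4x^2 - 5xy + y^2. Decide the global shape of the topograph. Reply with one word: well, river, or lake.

D = b²−4ac = (-5)² − 4·4·1 = 9
D = 3² is a perfect square ⇒ form factors over ℤ ⇒ lakes

lake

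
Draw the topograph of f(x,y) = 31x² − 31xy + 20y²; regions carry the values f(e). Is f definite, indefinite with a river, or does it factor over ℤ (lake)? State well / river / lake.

D = b²−4ac = (-31)² − 4·31·20 = -1519
D < 0 ⇒ definite ⇒ every region one sign ⇒ single well

well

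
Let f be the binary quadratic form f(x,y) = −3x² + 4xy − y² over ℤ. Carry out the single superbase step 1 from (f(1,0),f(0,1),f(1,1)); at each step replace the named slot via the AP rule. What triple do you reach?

start (-3,-1,0) = (f(1,0),f(0,1),f(1,1))
replace slot 1: 2·((-1)+0) − (-3) = 1 → (1,-1,0)

1,-1,0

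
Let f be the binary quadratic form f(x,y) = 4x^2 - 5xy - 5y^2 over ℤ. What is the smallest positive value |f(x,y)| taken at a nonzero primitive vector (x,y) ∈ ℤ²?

descent: ρ → (-5,5,4)  [lands on river]
river: ρ → (4,3,-6)
river: ρ → (-6,9,1)
river: ρ → (1,9,-6)
river: ρ → (-6,3,4)
river: ρ → (4,5,-5)
closes: descent 1, river 6
min |a| on river = 1

1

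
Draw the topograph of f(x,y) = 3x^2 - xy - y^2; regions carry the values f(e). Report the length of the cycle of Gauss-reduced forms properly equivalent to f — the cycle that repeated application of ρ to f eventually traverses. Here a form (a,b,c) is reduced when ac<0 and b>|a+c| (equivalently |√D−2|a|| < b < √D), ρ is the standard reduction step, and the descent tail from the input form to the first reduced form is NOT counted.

D = 13, ⌊√D⌋ = 3
descent: ρ → (-1,3,1)  [lands on river]
river: ρ → (1,3,-1)
ρ-cycle length = 2 (tail of 1 descent step not counted)

2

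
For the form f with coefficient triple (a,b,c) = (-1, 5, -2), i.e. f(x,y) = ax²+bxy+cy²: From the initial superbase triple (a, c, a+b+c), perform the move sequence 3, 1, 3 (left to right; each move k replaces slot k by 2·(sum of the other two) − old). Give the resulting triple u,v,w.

start (-1,-2,2) = (f(1,0),f(0,1),f(1,1))
replace slot 3: 2·((-1)+(-2)) − 2 = -8 → (-1,-2,-8)
replace slot 1: 2·((-2)+(-8)) − (-1) = -19 → (-19,-2,-8)
replace slot 3: 2·((-19)+(-2)) − (-8) = -34 → (-19,-2,-34)

-19,-2,-34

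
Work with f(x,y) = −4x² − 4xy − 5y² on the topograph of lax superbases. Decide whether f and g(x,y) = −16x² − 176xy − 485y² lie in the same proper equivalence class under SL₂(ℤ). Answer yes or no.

D₁ = -64, D₂ = -64
f is negative-definite; reduce −f:
−f: reduced (well bottom): (4,4,5) with a≤c, −a<b≤a
flip sign back: reduced form of f is (-4,-4,-5)
g is negative-definite; reduce −g:
−g: translate: b→16 (≡176 mod 32), so (16,176,485)→(16,16,5)
−g: flip: (16,16,5)→(5,-16,16)
−g: translate: b→4 (≡-16 mod 10), so (5,-16,16)→(5,4,4)
−g: flip: (5,4,4)→(4,-4,5)
−g: translate: b→4 (≡-4 mod 8), so (4,-4,5)→(4,4,5)
−g: reduced (well bottom): (4,4,5) with a≤c, −a<b≤a
flip sign back: reduced form of g is (-4,-4,-5)
reduced forms (-4, -4, -5) vs (-4, -4, -5) ⇒ equivalent

yes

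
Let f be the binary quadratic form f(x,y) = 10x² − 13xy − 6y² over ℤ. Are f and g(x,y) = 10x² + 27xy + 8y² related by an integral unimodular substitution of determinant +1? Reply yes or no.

D₁ = 409, D₂ = 409
river cycle of f (length 54): (-6, 13, 10), (10, 7, -9), (-9, 11, 8), (8, 5, -12), (-12, 19, 1), (1, 19, -12), (-12, 5, 8), (8, 11, -9), (-9, 7, 10), (10, 13, -6), … (44 more)
river cycle of g (length 54): (8, 5, -12), (-12, 19, 1), (1, 19, -12), (-12, 5, 8), (8, 11, -9), (-9, 7, 10), (10, 13, -6), (-6, 11, 12), (12, 13, -5), (-5, 17, 6), … (44 more)
cycles coincide ⇒ equivalent

yes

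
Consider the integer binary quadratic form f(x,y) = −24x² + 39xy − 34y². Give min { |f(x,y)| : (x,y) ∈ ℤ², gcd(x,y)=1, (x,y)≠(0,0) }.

translate: b→9 (≡-39 mod 48), so (24,-39,34)→(24,9,19)
flip: (24,9,19)→(19,-9,24)
reduced (well bottom): (19,-9,24) with a≤c, −a<b≤a
well minimum |f| = |-19| = 19 (negative-definite)

19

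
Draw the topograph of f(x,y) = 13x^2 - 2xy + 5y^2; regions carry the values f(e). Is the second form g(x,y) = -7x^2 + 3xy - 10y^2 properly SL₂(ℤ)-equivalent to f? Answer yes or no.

D₁ = -256, D₂ = -271
discriminants differ ⇒ not SL₂(ℤ)-equivalent

no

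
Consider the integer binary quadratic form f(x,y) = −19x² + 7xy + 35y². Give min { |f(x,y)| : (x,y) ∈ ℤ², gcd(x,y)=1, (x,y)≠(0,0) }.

descent: ρ → (35,-7,-19)
descent: ρ → (-19,45,9)  [lands on river]
river: ρ → (9,45,-19)
river: ρ → (-19,31,23)
river: ρ → (23,15,-27)
river: ρ → (-27,39,11)
river: ρ → (11,49,-7)
river: ρ → (-7,49,11)
river: ρ → (11,39,-27)
river: ρ → (-27,15,23)
river: ρ → (23,31,-19)
closes: descent 2, river 10
min |a| on river = 7

7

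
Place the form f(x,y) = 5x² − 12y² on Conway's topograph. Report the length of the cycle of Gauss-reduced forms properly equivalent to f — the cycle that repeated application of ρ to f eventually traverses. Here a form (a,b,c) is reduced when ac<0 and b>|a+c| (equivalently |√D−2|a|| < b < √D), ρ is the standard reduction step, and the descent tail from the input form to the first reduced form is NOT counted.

D = 240, ⌊√D⌋ = 15
descent: ρ → (-12,0,5)
descent: ρ → (5,10,-7)  [lands on river]
river: ρ → (-7,4,8)
river: ρ → (8,12,-3)
river: ρ → (-3,12,8)
river: ρ → (8,4,-7)
river: ρ → (-7,10,5)
ρ-cycle length = 6 (tail of 2 descent steps not counted)

6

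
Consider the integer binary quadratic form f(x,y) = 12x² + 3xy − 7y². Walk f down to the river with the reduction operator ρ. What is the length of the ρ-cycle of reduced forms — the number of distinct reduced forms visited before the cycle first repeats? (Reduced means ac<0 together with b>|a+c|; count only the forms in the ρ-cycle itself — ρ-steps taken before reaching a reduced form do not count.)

D = 345, ⌊√D⌋ = 18
descent: ρ → (-7,11,8)  [lands on river]
river: ρ → (8,5,-10)
river: ρ → (-10,15,3)
river: ρ → (3,15,-10)
river: ρ → (-10,5,8)
river: ρ → (8,11,-7)
river: ρ → (-7,17,2)
river: ρ → (2,15,-15)
river: ρ → (-15,15,2)
river: ρ → (2,17,-7)
ρ-cycle length = 10 (tail of 1 descent step not counted)

10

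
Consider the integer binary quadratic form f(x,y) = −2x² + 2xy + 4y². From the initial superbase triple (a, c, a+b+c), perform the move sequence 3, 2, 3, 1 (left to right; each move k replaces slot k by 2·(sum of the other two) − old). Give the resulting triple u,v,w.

start (-2,4,4) = (f(1,0),f(0,1),f(1,1))
replace slot 3: 2·((-2)+4) − 4 = 0 → (-2,4,0)
replace slot 2: 2·((-2)+0) − 4 = -8 → (-2,-8,0)
replace slot 3: 2·((-2)+(-8)) − 0 = -20 → (-2,-8,-20)
replace slot 1: 2·((-8)+(-20)) − (-2) = -54 → (-54,-8,-20)

-54,-8,-20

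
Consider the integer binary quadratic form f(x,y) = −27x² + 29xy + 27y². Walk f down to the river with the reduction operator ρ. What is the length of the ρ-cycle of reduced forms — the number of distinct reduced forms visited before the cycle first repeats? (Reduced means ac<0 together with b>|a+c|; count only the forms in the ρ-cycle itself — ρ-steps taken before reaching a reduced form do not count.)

D = 3757, ⌊√D⌋ = 61
river: ρ → (27,25,-29)
river: ρ → (-29,33,23)
river: ρ → (23,59,-3)
river: ρ → (-3,61,3)
river: ρ → (3,59,-23)
river: ρ → (-23,33,29)
river: ρ → (29,25,-27)
river: ρ → (-27,29,27)
ρ-cycle length = 8 (tail of 0 descent steps not counted)

8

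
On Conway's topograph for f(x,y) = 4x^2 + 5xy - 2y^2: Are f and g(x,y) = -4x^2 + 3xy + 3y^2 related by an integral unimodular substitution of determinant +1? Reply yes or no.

D₁ = 57, D₂ = 57
river cycle of f (length 6): (-2, 7, 1), (1, 7, -2), (-2, 5, 4), (4, 3, -3), (-3, 3, 4), (4, 5, -2)
river cycle of g (length 6): (3, 3, -4), (-4, 5, 2), (2, 7, -1), (-1, 7, 2), (2, 5, -4), (-4, 3, 3)
cycles differ ⇒ inequivalent

no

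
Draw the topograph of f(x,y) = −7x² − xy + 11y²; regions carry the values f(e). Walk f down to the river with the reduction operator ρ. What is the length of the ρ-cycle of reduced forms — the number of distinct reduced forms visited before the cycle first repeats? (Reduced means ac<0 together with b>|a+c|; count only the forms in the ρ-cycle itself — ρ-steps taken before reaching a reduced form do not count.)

D = 309, ⌊√D⌋ = 17
descent: ρ → (11,1,-7)
descent: ρ → (-7,13,5)  [lands on river]
river: ρ → (5,17,-1)
river: ρ → (-1,17,5)
river: ρ → (5,13,-7)
river: ρ → (-7,15,3)
river: ρ → (3,15,-7)
ρ-cycle length = 6 (tail of 2 descent steps not counted)

6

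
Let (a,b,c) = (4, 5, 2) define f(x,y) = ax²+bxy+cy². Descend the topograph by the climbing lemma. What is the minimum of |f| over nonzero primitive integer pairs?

translate: b→-3 (≡5 mod 8), so (4,5,2)→(4,-3,1)
flip: (4,-3,1)→(1,3,4)
translate: b→1 (≡3 mod 2), so (1,3,4)→(1,1,2)
reduced (well bottom): (1,1,2) with a≤c, −a<b≤a
well minimum = a = 1

1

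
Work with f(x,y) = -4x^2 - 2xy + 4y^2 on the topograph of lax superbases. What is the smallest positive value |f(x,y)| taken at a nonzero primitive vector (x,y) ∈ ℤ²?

descent: ρ → (4,2,-4)  [lands on river]
river: ρ → (-4,6,2)
river: ρ → (2,6,-4)
river: ρ → (-4,2,4)
river: ρ → (4,6,-2)
river: ρ → (-2,6,4)
closes: descent 1, river 6
min |a| on river = 2

2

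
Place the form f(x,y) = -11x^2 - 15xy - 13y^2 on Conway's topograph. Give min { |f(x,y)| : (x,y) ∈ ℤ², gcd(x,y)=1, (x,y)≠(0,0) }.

translate: b→-7 (≡15 mod 22), so (11,15,13)→(11,-7,9)
flip: (11,-7,9)→(9,7,11)
reduced (well bottom): (9,7,11) with a≤c, −a<b≤a
well minimum |f| = |-9| = 9 (negative-definite)

9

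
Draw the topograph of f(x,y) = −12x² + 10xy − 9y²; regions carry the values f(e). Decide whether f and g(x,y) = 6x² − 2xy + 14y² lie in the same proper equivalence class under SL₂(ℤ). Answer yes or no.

D₁ = -332, D₂ = -332
f is negative-definite; reduce −f:
−f: flip: (12,-10,9)→(9,10,12)
−f: translate: b→-8 (≡10 mod 18), so (9,10,12)→(9,-8,11)
−f: reduced (well bottom): (9,-8,11) with a≤c, −a<b≤a
flip sign back: reduced form of f is (-9,8,-11)
g: reduced (well bottom): (6,-2,14) with a≤c, −a<b≤a
reduced forms (-9, 8, -11) vs (6, -2, 14) ⇒ inequivalent

no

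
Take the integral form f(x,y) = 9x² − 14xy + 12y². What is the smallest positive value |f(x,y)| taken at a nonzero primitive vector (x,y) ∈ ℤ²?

translate: b→4 (≡-14 mod 18), so (9,-14,12)→(9,4,7)
flip: (9,4,7)→(7,-4,9)
reduced (well bottom): (7,-4,9) with a≤c, −a<b≤a
well minimum = a = 7

7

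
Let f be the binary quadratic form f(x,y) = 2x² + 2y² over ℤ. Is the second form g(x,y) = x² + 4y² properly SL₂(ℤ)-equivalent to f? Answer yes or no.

D₁ = -16, D₂ = -16
f: reduced (well bottom): (2,0,2) with a≤c, −a<b≤a
g: reduced (well bottom): (1,0,4) with a≤c, −a<b≤a
reduced forms (2, 0, 2) vs (1, 0, 4) ⇒ inequivalent

no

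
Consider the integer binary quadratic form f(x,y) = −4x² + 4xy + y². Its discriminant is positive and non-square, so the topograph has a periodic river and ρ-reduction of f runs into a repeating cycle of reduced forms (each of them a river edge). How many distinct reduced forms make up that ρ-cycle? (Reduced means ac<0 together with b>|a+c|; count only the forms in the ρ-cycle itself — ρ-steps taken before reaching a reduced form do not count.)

D = 32, ⌊√D⌋ = 5
river: ρ → (1,4,-4)
river: ρ → (-4,4,1)
ρ-cycle length = 2 (tail of 0 descent steps not counted)

2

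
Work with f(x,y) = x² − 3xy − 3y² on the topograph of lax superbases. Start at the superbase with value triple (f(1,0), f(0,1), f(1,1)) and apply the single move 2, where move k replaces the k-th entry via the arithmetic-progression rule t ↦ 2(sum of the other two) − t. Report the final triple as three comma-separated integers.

start (1,-3,-5) = (f(1,0),f(0,1),f(1,1))
replace slot 2: 2·(1+(-5)) − (-3) = -5 → (1,-5,-5)

1,-5,-5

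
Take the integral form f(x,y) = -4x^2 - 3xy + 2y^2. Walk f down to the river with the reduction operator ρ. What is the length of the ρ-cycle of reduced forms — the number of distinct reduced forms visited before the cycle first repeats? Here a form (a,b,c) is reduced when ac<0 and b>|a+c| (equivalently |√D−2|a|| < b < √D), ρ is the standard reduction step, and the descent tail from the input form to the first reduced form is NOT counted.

D = 41, ⌊√D⌋ = 6
descent: ρ → (2,3,-4)  [lands on river]
river: ρ → (-4,5,1)
river: ρ → (1,5,-4)
river: ρ → (-4,3,2)
river: ρ → (2,5,-2)
river: ρ → (-2,3,4)
river: ρ → (4,5,-1)
river: ρ → (-1,5,4)
river: ρ → (4,3,-2)
river: ρ → (-2,5,2)
ρ-cycle length = 10 (tail of 1 descent step not counted)

10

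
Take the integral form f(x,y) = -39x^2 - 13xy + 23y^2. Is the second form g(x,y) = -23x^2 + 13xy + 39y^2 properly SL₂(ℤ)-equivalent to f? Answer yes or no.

D₁ = 3757, D₂ = 3757
river cycle of f (length 8): (23, 59, -3), (-3, 61, 3), (3, 59, -23), (-23, 33, 29), (29, 25, -27), (-27, 29, 27), (27, 25, -29), (-29, 33, 23)
river cycle of g (length 8): (-23, 59, 3), (3, 61, -3), (-3, 59, 23), (23, 33, -29), (-29, 25, 27), (27, 29, -27), (-27, 25, 29), (29, 33, -23)
cycles differ ⇒ inequivalent

no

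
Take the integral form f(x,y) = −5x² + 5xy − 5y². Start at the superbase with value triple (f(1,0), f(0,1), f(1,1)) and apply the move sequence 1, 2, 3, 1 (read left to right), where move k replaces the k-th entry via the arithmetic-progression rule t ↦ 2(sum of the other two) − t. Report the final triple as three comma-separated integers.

start (-5,-5,-5) = (f(1,0),f(0,1),f(1,1))
replace slot 1: 2·((-5)+(-5)) − (-5) = -15 → (-15,-5,-5)
replace slot 2: 2·((-15)+(-5)) − (-5) = -35 → (-15,-35,-5)
replace slot 3: 2·((-15)+(-35)) − (-5) = -95 → (-15,-35,-95)
replace slot 1: 2·((-35)+(-95)) − (-15) = -245 → (-245,-35,-95)

-245,-35,-95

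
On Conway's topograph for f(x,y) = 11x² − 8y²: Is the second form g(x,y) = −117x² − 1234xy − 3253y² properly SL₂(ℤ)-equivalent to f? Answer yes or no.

D₁ = 352, D₂ = 352
river cycle of f (length 6): (-8, 16, 3), (3, 14, -13), (-13, 12, 4), (4, 12, -13), (-13, 14, 3), (3, 16, -8)
river cycle of g (length 6): (-8, 16, 3), (3, 14, -13), (-13, 12, 4), (4, 12, -13), (-13, 14, 3), (3, 16, -8)
cycles coincide ⇒ equivalent

yes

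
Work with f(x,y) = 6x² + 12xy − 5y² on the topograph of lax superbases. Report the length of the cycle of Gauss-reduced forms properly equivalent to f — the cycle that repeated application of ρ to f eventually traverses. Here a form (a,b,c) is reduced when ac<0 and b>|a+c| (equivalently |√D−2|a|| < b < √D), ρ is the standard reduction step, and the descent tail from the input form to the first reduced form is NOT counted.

D = 264, ⌊√D⌋ = 16
river: ρ → (-5,8,10)
river: ρ → (10,12,-3)
river: ρ → (-3,12,10)
river: ρ → (10,8,-5)
river: ρ → (-5,12,6)
river: ρ → (6,12,-5)
ρ-cycle length = 6 (tail of 0 descent steps not counted)

6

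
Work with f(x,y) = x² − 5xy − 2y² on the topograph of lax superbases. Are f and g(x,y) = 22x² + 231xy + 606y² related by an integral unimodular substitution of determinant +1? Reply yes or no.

D₁ = 33, D₂ = 33
river cycle of f (length 4): (-2, 5, 1), (1, 5, -2), (-2, 3, 3), (3, 3, -2)
river cycle of g (length 4): (1, 5, -2), (-2, 3, 3), (3, 3, -2), (-2, 5, 1)
cycles coincide ⇒ equivalent

yes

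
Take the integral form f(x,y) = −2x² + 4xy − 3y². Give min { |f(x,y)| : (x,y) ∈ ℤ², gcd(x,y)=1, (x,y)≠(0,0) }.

translate: b→0 (≡-4 mod 4), so (2,-4,3)→(2,0,1)
flip: (2,0,1)→(1,0,2)
reduced (well bottom): (1,0,2) with a≤c, −a<b≤a
well minimum |f| = |-1| = 1 (negative-definite)

1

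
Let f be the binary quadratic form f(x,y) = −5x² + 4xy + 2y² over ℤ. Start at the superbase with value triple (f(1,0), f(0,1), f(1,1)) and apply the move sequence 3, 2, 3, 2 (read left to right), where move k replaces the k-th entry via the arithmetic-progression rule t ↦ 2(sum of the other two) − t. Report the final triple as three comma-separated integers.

start (-5,2,1) = (f(1,0),f(0,1),f(1,1))
replace slot 3: 2·((-5)+2) − 1 = -7 → (-5,2,-7)
replace slot 2: 2·((-5)+(-7)) − 2 = -26 → (-5,-26,-7)
replace slot 3: 2·((-5)+(-26)) − (-7) = -55 → (-5,-26,-55)
replace slot 2: 2·((-5)+(-55)) − (-26) = -94 → (-5,-94,-55)

-5,-94,-55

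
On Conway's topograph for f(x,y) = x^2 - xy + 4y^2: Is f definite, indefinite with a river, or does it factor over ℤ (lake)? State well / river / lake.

D = b²−4ac = (-1)² − 4·1·4 = -15
D < 0 ⇒ definite ⇒ every region one sign ⇒ single well

well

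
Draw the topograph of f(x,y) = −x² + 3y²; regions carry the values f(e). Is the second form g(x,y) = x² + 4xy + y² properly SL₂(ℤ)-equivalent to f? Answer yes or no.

D₁ = 12, D₂ = 12
river cycle of f (length 2): (-1, 2, 2), (2, 2, -1)
river cycle of g (length 2): (1, 2, -2), (-2, 2, 1)
cycles differ ⇒ inequivalent

no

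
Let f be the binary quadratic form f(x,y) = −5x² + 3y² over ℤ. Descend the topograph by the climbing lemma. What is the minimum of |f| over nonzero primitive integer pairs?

descent: ρ → (3,6,-2)  [lands on river]
river: ρ → (-2,6,3)
closes: descent 1, river 2
min |a| on river = 2

2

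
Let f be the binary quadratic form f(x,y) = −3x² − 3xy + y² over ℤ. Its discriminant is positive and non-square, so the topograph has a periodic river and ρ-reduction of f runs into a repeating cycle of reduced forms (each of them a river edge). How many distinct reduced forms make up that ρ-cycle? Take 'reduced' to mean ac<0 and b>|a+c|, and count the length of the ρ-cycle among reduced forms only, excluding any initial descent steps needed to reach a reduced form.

D = 21, ⌊√D⌋ = 4
descent: ρ → (1,3,-3)  [lands on river]
river: ρ → (-3,3,1)
ρ-cycle length = 2 (tail of 1 descent step not counted)

2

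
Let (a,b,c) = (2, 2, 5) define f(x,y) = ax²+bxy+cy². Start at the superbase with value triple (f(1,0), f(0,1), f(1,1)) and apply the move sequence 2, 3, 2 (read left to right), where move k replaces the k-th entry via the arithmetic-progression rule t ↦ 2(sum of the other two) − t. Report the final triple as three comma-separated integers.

start (2,5,9) = (f(1,0),f(0,1),f(1,1))
replace slot 2: 2·(2+9) − 5 = 17 → (2,17,9)
replace slot 3: 2·(2+17) − 9 = 29 → (2,17,29)
replace slot 2: 2·(2+29) − 17 = 45 → (2,45,29)

2,45,29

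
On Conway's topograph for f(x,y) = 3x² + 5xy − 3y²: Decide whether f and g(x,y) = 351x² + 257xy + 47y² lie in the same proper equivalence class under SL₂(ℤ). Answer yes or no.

D₁ = 61, D₂ = 61
river cycle of f (length 6): (-3, 7, 1), (1, 7, -3), (-3, 5, 3), (3, 7, -1), (-1, 7, 3), (3, 5, -3)
river cycle of g (length 6): (3, 5, -3), (-3, 7, 1), (1, 7, -3), (-3, 5, 3), (3, 7, -1), (-1, 7, 3)
cycles coincide ⇒ equivalent

yes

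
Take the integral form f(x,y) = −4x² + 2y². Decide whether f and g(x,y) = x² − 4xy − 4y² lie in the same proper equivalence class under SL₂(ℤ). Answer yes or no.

D₁ = 32, D₂ = 32
river cycle of f (length 2): (2, 4, -2), (-2, 4, 2)
river cycle of g (length 2): (-4, 4, 1), (1, 4, -4)
cycles differ ⇒ inequivalent

no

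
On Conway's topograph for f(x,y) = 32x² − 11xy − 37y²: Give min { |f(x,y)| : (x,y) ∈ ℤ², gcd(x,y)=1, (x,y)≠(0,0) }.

descent: ρ → (-37,11,32)  [lands on river]
river: ρ → (32,53,-16)
river: ρ → (-16,43,47)
river: ρ → (47,51,-12)
river: ρ → (-12,69,2)
river: ρ → (2,67,-46)
river: ρ → (-46,25,23)
river: ρ → (23,67,-4)
river: ρ → (-4,69,6)
river: ρ → (6,63,-37)
closes: descent 1, river 10
min |a| on river = 2

2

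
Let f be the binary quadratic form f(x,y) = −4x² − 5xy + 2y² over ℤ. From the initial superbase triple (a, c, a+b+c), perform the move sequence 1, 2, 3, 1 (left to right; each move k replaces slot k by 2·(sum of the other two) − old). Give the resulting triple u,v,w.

start (-4,2,-7) = (f(1,0),f(0,1),f(1,1))
replace slot 1: 2·(2+(-7)) − (-4) = -6 → (-6,2,-7)
replace slot 2: 2·((-6)+(-7)) − 2 = -28 → (-6,-28,-7)
replace slot 3: 2·((-6)+(-28)) − (-7) = -61 → (-6,-28,-61)
replace slot 1: 2·((-28)+(-61)) − (-6) = -172 → (-172,-28,-61)

-172,-28,-61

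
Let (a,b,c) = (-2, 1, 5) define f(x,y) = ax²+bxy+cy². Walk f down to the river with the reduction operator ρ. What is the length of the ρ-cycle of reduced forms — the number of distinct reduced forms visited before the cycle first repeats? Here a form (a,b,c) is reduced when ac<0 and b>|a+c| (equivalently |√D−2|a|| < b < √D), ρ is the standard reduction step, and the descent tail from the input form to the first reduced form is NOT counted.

D = 41, ⌊√D⌋ = 6
descent: ρ → (5,-1,-2)
descent: ρ → (-2,5,2)  [lands on river]
river: ρ → (2,3,-4)
river: ρ → (-4,5,1)
river: ρ → (1,5,-4)
river: ρ → (-4,3,2)
river: ρ → (2,5,-2)
river: ρ → (-2,3,4)
river: ρ → (4,5,-1)
river: ρ → (-1,5,4)
river: ρ → (4,3,-2)
ρ-cycle length = 10 (tail of 2 descent steps not counted)

10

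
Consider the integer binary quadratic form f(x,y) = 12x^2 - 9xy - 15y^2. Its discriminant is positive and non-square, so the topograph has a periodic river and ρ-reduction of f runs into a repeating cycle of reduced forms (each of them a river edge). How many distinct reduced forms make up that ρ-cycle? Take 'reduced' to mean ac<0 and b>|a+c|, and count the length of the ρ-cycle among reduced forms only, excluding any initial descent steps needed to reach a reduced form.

D = 801, ⌊√D⌋ = 28
descent: ρ → (-15,9,12)  [lands on river]
river: ρ → (12,15,-12)
river: ρ → (-12,9,15)
river: ρ → (15,21,-6)
river: ρ → (-6,27,3)
river: ρ → (3,27,-6)
river: ρ → (-6,21,15)
river: ρ → (15,9,-12)
river: ρ → (-12,15,12)
river: ρ → (12,9,-15)
river: ρ → (-15,21,6)
river: ρ → (6,27,-3)
river: ρ → (-3,27,6)
river: ρ → (6,21,-15)
ρ-cycle length = 14 (tail of 1 descent step not counted)

14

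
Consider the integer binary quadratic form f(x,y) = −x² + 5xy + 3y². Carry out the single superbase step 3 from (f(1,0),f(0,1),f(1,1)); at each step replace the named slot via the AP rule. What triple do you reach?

start (-1,3,7) = (f(1,0),f(0,1),f(1,1))
replace slot 3: 2·((-1)+3) − 7 = -3 → (-1,3,-3)

-1,3,-3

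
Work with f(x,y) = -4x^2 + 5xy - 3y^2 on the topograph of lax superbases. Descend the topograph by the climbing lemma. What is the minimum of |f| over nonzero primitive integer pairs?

translate: b→3 (≡-5 mod 8), so (4,-5,3)→(4,3,2)
flip: (4,3,2)→(2,-3,4)
translate: b→1 (≡-3 mod 4), so (2,-3,4)→(2,1,3)
reduced (well bottom): (2,1,3) with a≤c, −a<b≤a
well minimum |f| = |-2| = 2 (negative-definite)

2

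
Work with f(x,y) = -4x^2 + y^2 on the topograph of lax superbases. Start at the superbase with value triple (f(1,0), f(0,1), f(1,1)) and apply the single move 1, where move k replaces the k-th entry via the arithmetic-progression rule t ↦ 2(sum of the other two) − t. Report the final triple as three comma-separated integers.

start (-4,1,-3) = (f(1,0),f(0,1),f(1,1))
replace slot 1: 2·(1+(-3)) − (-4) = 0 → (0,1,-3)

0,1,-3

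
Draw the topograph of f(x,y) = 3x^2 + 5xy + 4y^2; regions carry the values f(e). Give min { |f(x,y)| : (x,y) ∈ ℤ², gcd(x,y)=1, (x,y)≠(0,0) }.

translate: b→-1 (≡5 mod 6), so (3,5,4)→(3,-1,2)
flip: (3,-1,2)→(2,1,3)
reduced (well bottom): (2,1,3) with a≤c, −a<b≤a
well minimum = a = 2

2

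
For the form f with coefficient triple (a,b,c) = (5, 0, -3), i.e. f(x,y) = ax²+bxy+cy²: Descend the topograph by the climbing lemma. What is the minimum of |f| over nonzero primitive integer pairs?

descent: ρ → (-3,6,2)  [lands on river]
river: ρ → (2,6,-3)
closes: descent 1, river 2
min |a| on river = 2

2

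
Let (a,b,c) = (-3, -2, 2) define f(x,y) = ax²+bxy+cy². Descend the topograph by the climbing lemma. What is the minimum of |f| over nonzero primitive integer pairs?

descent: ρ → (2,2,-3)  [lands on river]
river: ρ → (-3,4,1)
river: ρ → (1,4,-3)
river: ρ → (-3,2,2)
closes: descent 1, river 4
min |a| on river = 1

1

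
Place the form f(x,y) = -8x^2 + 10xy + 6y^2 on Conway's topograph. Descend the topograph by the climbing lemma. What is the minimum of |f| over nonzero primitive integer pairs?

river: ρ → (6,14,-4)
river: ρ → (-4,10,12)
river: ρ → (12,14,-2)
river: ρ → (-2,14,12)
river: ρ → (12,10,-4)
river: ρ → (-4,14,6)
river: ρ → (6,10,-8)
river: ρ → (-8,6,8)
river: ρ → (8,10,-6)
river: ρ → (-6,14,4)
river: ρ → (4,10,-12)
river: ρ → (-12,14,2)
river: ρ → (2,14,-12)
river: ρ → (-12,10,4)
river: ρ → (4,14,-6)
river: ρ → (-6,10,8)
river: ρ → (8,6,-8)
river: ρ → (-8,10,6)
closes: descent 0, river 18
min |a| on river = 2

2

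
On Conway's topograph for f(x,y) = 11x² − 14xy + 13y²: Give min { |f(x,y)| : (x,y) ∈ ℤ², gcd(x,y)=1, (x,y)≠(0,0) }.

translate: b→8 (≡-14 mod 22), so (11,-14,13)→(11,8,10)
flip: (11,8,10)→(10,-8,11)
reduced (well bottom): (10,-8,11) with a≤c, −a<b≤a
well minimum = a = 10

10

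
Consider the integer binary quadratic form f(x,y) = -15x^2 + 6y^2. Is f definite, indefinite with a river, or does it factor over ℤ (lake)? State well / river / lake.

D = b²−4ac = 0² − 4·(-15)·6 = 360
D > 0 non-square ⇒ indefinite ⇒ periodic river

river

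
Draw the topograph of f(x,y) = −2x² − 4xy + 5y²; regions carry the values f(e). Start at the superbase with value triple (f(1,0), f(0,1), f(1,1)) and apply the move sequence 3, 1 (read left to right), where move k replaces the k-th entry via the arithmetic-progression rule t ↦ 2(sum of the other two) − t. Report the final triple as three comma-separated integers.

start (-2,5,-1) = (f(1,0),f(0,1),f(1,1))
replace slot 3: 2·((-2)+5) − (-1) = 7 → (-2,5,7)
replace slot 1: 2·(5+7) − (-2) = 26 → (26,5,7)

26,5,7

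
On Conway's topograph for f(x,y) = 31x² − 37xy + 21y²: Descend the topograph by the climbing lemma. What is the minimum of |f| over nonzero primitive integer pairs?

translate: b→25 (≡-37 mod 62), so (31,-37,21)→(31,25,15)
flip: (31,25,15)→(15,-25,31)
translate: b→5 (≡-25 mod 30), so (15,-25,31)→(15,5,21)
reduced (well bottom): (15,5,21) with a≤c, −a<b≤a
well minimum = a = 15

15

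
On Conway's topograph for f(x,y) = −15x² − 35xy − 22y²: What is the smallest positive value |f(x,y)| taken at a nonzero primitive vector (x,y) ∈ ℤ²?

translate: b→5 (≡35 mod 30), so (15,35,22)→(15,5,2)
flip: (15,5,2)→(2,-5,15)
translate: b→-1 (≡-5 mod 4), so (2,-5,15)→(2,-1,12)
reduced (well bottom): (2,-1,12) with a≤c, −a<b≤a
well minimum |f| = |-2| = 2 (negative-definite)

2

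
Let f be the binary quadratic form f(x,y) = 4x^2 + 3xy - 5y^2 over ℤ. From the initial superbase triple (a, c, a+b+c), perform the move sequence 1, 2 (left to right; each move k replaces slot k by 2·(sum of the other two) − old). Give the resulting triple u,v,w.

start (4,-5,2) = (f(1,0),f(0,1),f(1,1))
replace slot 1: 2·((-5)+2) − 4 = -10 → (-10,-5,2)
replace slot 2: 2·((-10)+2) − (-5) = -11 → (-10,-11,2)

-10,-11,2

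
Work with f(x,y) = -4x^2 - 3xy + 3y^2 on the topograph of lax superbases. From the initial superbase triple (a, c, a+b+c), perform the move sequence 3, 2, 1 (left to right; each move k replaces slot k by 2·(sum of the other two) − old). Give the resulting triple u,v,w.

start (-4,3,-4) = (f(1,0),f(0,1),f(1,1))
replace slot 3: 2·((-4)+3) − (-4) = 2 → (-4,3,2)
replace slot 2: 2·((-4)+2) − 3 = -7 → (-4,-7,2)
replace slot 1: 2·((-7)+2) − (-4) = -6 → (-6,-7,2)

-6,-7,2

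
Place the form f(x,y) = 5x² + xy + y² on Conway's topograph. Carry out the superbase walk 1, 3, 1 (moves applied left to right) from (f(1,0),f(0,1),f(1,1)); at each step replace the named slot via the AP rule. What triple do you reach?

start (5,1,7) = (f(1,0),f(0,1),f(1,1))
replace slot 1: 2·(1+7) − 5 = 11 → (11,1,7)
replace slot 3: 2·(11+1) − 7 = 17 → (11,1,17)
replace slot 1: 2·(1+17) − 11 = 25 → (25,1,17)

25,1,17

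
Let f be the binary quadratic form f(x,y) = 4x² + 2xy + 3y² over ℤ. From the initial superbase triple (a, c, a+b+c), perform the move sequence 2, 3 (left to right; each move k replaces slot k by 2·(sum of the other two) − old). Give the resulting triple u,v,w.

start (4,3,9) = (f(1,0),f(0,1),f(1,1))
replace slot 2: 2·(4+9) − 3 = 23 → (4,23,9)
replace slot 3: 2·(4+23) − 9 = 45 → (4,23,45)

4,23,45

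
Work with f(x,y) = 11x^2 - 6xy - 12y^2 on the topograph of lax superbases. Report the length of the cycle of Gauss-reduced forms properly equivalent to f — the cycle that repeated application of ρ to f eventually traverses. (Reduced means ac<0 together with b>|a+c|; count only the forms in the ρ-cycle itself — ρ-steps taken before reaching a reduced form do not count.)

D = 564, ⌊√D⌋ = 23
descent: ρ → (-12,6,11)  [lands on river]
river: ρ → (11,16,-7)
river: ρ → (-7,12,15)
river: ρ → (15,18,-4)
river: ρ → (-4,22,5)
river: ρ → (5,18,-12)
ρ-cycle length = 6 (tail of 1 descent step not counted)

6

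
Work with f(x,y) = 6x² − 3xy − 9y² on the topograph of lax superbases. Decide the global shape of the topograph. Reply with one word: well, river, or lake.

D = b²−4ac = (-3)² − 4·6·(-9) = 225
D = 15² is a perfect square ⇒ form factors over ℤ ⇒ lakes

lake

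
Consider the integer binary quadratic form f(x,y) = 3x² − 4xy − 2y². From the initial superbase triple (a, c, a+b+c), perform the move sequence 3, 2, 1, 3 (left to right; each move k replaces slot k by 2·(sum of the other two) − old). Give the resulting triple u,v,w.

start (3,-2,-3) = (f(1,0),f(0,1),f(1,1))
replace slot 3: 2·(3+(-2)) − (-3) = 5 → (3,-2,5)
replace slot 2: 2·(3+5) − (-2) = 18 → (3,18,5)
replace slot 1: 2·(18+5) − 3 = 43 → (43,18,5)
replace slot 3: 2·(43+18) − 5 = 117 → (43,18,117)

43,18,117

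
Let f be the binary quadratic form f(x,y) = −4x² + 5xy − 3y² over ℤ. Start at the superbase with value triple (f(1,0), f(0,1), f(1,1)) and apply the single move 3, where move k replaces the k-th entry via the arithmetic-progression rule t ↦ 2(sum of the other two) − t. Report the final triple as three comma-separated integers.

start (-4,-3,-2) = (f(1,0),f(0,1),f(1,1))
replace slot 3: 2·((-4)+(-3)) − (-2) = -12 → (-4,-3,-12)

-4,-3,-12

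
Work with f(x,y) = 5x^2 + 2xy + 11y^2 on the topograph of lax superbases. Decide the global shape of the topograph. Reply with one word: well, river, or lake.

D = b²−4ac = 2² − 4·5·11 = -216
D < 0 ⇒ definite ⇒ every region one sign ⇒ single well

well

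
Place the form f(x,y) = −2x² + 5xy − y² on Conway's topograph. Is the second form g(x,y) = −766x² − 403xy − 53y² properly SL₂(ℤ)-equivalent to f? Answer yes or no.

D₁ = 17, D₂ = 17
river cycle of f (length 6): (-1, 3, 2), (2, 1, -2), (-2, 3, 1), (1, 3, -2), (-2, 1, 2), (2, 3, -1)
river cycle of g (length 6): (-2, 1, 2), (2, 3, -1), (-1, 3, 2), (2, 1, -2), (-2, 3, 1), (1, 3, -2)
cycles coincide ⇒ equivalent

yes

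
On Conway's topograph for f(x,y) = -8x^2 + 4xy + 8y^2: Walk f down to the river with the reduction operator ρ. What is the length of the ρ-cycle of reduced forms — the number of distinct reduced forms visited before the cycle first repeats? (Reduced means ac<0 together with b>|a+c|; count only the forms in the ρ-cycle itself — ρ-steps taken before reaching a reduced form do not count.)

D = 272, ⌊√D⌋ = 16
river: ρ → (8,12,-4)
river: ρ → (-4,12,8)
river: ρ → (8,4,-8)
river: ρ → (-8,12,4)
river: ρ → (4,12,-8)
river: ρ → (-8,4,8)
ρ-cycle length = 6 (tail of 0 descent steps not counted)

6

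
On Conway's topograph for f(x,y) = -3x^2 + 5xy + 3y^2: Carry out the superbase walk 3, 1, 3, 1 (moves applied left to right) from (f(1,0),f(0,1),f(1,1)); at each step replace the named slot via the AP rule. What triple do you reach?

start (-3,3,5) = (f(1,0),f(0,1),f(1,1))
replace slot 3: 2·((-3)+3) − 5 = -5 → (-3,3,-5)
replace slot 1: 2·(3+(-5)) − (-3) = -1 → (-1,3,-5)
replace slot 3: 2·((-1)+3) − (-5) = 9 → (-1,3,9)
replace slot 1: 2·(3+9) − (-1) = 25 → (25,3,9)

25,3,9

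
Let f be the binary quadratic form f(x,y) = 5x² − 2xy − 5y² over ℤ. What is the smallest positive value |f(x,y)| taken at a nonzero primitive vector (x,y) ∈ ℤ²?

descent: ρ → (-5,2,5)  [lands on river]
river: ρ → (5,8,-2)
river: ρ → (-2,8,5)
river: ρ → (5,2,-5)
river: ρ → (-5,8,2)
river: ρ → (2,8,-5)
closes: descent 1, river 6
min |a| on river = 2

2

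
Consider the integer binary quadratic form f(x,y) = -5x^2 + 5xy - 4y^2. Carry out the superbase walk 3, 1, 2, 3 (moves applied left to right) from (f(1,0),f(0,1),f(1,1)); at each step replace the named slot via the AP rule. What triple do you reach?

start (-5,-4,-4) = (f(1,0),f(0,1),f(1,1))
replace slot 3: 2·((-5)+(-4)) − (-4) = -14 → (-5,-4,-14)
replace slot 1: 2·((-4)+(-14)) − (-5) = -31 → (-31,-4,-14)
replace slot 2: 2·((-31)+(-14)) − (-4) = -86 → (-31,-86,-14)
replace slot 3: 2·((-31)+(-86)) − (-14) = -220 → (-31,-86,-220)

-31,-86,-220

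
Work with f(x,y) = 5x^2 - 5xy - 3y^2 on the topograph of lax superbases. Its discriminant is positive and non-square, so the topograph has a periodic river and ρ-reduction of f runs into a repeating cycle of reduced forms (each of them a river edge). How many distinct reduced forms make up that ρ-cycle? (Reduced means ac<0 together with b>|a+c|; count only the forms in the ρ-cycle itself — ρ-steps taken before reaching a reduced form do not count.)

D = 85, ⌊√D⌋ = 9
descent: ρ → (-3,5,5)  [lands on river]
river: ρ → (5,5,-3)
river: ρ → (-3,7,3)
river: ρ → (3,5,-5)
river: ρ → (-5,5,3)
river: ρ → (3,7,-3)
ρ-cycle length = 6 (tail of 1 descent step not counted)

6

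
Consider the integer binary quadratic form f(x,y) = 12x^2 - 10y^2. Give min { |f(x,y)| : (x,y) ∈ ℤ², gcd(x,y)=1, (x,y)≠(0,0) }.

descent: ρ → (-10,20,2)  [lands on river]
river: ρ → (2,20,-10)
closes: descent 1, river 2
min |a| on river = 2

2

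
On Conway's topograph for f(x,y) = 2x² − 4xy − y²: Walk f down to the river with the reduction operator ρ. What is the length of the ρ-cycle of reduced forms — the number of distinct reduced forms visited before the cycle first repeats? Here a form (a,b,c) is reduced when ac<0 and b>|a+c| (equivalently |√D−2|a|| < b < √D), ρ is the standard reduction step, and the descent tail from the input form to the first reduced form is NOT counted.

D = 24, ⌊√D⌋ = 4
descent: ρ → (-1,4,2)  [lands on river]
river: ρ → (2,4,-1)
ρ-cycle length = 2 (tail of 1 descent step not counted)

2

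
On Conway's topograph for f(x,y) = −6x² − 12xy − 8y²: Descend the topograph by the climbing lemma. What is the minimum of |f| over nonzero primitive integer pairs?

translate: b→0 (≡12 mod 12), so (6,12,8)→(6,0,2)
flip: (6,0,2)→(2,0,6)
reduced (well bottom): (2,0,6) with a≤c, −a<b≤a
well minimum |f| = |-2| = 2 (negative-definite)

2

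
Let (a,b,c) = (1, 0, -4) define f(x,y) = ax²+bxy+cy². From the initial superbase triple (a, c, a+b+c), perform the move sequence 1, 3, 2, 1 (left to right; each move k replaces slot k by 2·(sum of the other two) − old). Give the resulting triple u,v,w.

start (1,-4,-3) = (f(1,0),f(0,1),f(1,1))
replace slot 1: 2·((-4)+(-3)) − 1 = -15 → (-15,-4,-3)
replace slot 3: 2·((-15)+(-4)) − (-3) = -35 → (-15,-4,-35)
replace slot 2: 2·((-15)+(-35)) − (-4) = -96 → (-15,-96,-35)
replace slot 1: 2·((-96)+(-35)) − (-15) = -247 → (-247,-96,-35)

-247,-96,-35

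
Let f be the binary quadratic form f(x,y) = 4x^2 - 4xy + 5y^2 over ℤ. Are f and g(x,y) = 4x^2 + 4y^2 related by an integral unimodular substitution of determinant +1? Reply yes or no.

D₁ = -64, D₂ = -64
f: translate: b→4 (≡-4 mod 8), so (4,-4,5)→(4,4,5)
f: reduced (well bottom): (4,4,5) with a≤c, −a<b≤a
g: reduced (well bottom): (4,0,4) with a≤c, −a<b≤a
reduced forms (4, 4, 5) vs (4, 0, 4) ⇒ inequivalent

no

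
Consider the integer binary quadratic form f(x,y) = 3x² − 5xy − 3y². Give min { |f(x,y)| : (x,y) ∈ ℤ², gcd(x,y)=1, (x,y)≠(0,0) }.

descent: ρ → (-3,5,3)  [lands on river]
river: ρ → (3,7,-1)
river: ρ → (-1,7,3)
river: ρ → (3,5,-3)
river: ρ → (-3,7,1)
river: ρ → (1,7,-3)
closes: descent 1, river 6
min |a| on river = 1

1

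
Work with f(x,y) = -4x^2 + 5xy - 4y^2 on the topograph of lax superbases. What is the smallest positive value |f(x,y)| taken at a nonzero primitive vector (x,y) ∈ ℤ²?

translate: b→3 (≡-5 mod 8), so (4,-5,4)→(4,3,3)
flip: (4,3,3)→(3,-3,4)
translate: b→3 (≡-3 mod 6), so (3,-3,4)→(3,3,4)
reduced (well bottom): (3,3,4) with a≤c, −a<b≤a
well minimum |f| = |-3| = 3 (negative-definite)

3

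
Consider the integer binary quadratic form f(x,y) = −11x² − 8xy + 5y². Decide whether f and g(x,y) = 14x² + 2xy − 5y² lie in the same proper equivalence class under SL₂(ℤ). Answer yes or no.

D₁ = 284, D₂ = 284
river cycle of f (length 8): (5, 8, -11), (-11, 14, 2), (2, 14, -11), (-11, 8, 5), (5, 12, -7), (-7, 16, 1), (1, 16, -7), (-7, 12, 5)
river cycle of g (length 8): (-5, 8, 11), (11, 14, -2), (-2, 14, 11), (11, 8, -5), (-5, 12, 7), (7, 16, -1), (-1, 16, 7), (7, 12, -5)
cycles differ ⇒ inequivalent

no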